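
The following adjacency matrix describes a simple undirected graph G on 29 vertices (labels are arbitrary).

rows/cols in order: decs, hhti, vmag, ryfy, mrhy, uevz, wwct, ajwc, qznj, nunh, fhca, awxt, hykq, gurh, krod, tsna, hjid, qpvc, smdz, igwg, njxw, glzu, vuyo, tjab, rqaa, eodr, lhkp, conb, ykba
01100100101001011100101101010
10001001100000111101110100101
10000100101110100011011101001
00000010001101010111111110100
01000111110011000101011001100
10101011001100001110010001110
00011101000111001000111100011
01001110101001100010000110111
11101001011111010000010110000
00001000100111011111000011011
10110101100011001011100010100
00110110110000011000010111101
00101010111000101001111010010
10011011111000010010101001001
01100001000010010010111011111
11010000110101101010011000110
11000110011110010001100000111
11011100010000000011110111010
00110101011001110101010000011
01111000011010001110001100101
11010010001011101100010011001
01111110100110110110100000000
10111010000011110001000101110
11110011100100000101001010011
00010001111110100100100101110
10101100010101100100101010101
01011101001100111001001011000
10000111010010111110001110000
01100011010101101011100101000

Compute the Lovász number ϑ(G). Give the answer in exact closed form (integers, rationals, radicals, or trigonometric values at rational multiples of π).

sqrt(29)

deg(qpvc) = 14; N(qpvc) = {decs, hhti, ryfy, mrhy, uevz, nunh, smdz, igwg, njxw, glzu, tjab, rqaa, eodr, conb}.
Vertex njxw has 14 neighbors: decs, hhti, ryfy, wwct, fhca, hykq, gurh, krod, hjid, qpvc, glzu, rqaa, eodr, ykba.
deg(tsna) = 14; N(tsna) = {decs, hhti, ryfy, qznj, nunh, awxt, gurh, krod, hjid, smdz, glzu, vuyo, lhkp, conb}.
deg(ryfy) = 14; N(ryfy) = {wwct, fhca, awxt, gurh, tsna, qpvc, smdz, igwg, njxw, glzu, vuyo, tjab, rqaa, lhkp}.
Regular of degree 14 on 29 vertices: strongly regular (29,14,6,7).
spec(A) ≈ [14.0, 2.1926, -3.1926] (distinct, 4 d.p.).
−29·(-sqrt(29)/2 - 1/2) / ((14)−(-sqrt(29)/2 - 1/2)) = sqrt(29) = ϑ(G).
ϑ(G) ≈ 5.38516.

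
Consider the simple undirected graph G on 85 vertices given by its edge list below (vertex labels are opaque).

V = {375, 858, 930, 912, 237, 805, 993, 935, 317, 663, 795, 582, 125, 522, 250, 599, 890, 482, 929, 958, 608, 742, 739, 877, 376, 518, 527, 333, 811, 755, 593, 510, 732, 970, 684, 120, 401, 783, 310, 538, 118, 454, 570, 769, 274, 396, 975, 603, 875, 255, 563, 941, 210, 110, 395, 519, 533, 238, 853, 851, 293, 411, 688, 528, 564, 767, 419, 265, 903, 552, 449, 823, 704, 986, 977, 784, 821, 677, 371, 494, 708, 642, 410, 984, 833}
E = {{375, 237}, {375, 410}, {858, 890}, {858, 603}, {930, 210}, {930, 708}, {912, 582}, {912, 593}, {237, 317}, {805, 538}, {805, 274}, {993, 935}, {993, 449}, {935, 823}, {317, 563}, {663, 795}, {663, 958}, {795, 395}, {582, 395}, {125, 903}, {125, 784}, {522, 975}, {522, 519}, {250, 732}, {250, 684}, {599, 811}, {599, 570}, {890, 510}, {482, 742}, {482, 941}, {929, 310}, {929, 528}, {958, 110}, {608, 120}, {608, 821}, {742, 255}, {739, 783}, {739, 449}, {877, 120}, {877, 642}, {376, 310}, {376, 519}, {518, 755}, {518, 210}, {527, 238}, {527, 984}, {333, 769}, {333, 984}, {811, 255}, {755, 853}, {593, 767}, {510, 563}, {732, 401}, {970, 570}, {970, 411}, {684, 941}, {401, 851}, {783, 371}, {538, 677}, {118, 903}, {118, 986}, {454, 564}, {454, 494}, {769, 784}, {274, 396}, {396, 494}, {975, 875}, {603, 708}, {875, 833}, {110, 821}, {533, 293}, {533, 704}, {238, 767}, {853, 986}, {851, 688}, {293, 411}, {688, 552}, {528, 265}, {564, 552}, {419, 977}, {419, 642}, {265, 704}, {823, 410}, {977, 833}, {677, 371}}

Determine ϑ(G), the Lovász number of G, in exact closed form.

85*cos(pi/85)/(cos(pi/85) + 1)

N(528) = {929, 265}, |N(528)| = 2.
deg(317) = 2; N(317) = {237, 563}.
Vertex 975 has 2 neighbors: 522, 875.
deg(851) = 2; N(851) = {401, 688}.
G on 85 vertices is 2-regular; connected 2-regular on 85 ⇒ C_{85}.
spec(A) ≈ [2.0, 1.99454, 1.97818, 1.95102, 1.91321, 1.86494, 1.80649, 1.73818, 1.66037, 1.57349, 1.47802, 1.37447, 1.26342, 1.14547, 1.02126, 0.89148, 0.75682, 0.61803, 0.47587, 0.33111, 0.18454, 0.03696, -0.11082, -0.258, -0.40376, -0.54733, -0.6879, -0.82471, -0.95702, -1.08411, -1.20527, -1.31985, -1.42722, -1.5268, -1.61803, -1.70043, -1.77355, -1.83697, -1.89037, -1.93344, -1.96595, -1.98772, -1.99863] (distinct, 5 d.p.).
Lovász (edge-transitive): ϑ = −85·(-2*cos(pi/85))/((2)−(-2*cos(pi/85))) = 85*cos(pi/85)/(cos(pi/85) + 1).
≈ 42.4854826 (to 7 d.p.).
Check 42 ≤ 85*cos(pi/85)/(cos(pi/85) + 1) ≤ 43: both strict.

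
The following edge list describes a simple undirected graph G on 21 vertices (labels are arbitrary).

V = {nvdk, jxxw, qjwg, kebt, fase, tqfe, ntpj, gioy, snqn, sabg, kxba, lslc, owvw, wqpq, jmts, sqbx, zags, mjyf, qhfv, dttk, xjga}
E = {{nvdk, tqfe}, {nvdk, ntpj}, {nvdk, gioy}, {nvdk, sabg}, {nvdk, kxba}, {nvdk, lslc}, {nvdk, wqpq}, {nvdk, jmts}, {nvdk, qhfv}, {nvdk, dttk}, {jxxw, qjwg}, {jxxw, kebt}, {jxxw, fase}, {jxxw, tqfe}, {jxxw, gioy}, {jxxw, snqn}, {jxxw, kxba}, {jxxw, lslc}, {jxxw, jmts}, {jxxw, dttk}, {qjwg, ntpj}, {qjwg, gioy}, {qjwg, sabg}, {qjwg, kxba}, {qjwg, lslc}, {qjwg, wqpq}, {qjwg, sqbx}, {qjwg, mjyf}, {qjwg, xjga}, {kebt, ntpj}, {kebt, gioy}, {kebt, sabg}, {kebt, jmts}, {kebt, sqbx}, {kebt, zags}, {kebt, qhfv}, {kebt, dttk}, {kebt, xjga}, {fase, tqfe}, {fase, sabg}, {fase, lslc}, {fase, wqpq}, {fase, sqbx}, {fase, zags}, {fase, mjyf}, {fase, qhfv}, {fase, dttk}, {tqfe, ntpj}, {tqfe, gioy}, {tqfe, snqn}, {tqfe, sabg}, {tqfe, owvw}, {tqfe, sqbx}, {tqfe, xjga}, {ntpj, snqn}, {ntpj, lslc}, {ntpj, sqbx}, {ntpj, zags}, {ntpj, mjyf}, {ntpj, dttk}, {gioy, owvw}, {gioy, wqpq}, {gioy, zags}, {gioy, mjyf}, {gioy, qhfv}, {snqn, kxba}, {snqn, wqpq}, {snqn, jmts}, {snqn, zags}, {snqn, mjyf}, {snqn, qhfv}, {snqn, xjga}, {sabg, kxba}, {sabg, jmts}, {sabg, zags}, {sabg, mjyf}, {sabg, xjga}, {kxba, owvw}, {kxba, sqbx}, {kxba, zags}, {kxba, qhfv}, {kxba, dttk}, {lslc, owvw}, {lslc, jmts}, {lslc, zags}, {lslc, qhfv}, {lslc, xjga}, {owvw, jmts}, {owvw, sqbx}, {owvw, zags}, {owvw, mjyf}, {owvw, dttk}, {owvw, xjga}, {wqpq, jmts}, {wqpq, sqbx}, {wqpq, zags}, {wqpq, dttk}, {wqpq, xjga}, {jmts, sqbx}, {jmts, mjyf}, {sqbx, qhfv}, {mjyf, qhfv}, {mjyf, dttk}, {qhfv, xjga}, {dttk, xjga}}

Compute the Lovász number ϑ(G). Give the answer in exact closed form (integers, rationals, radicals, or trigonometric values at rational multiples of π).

N(ntpj) = {nvdk, qjwg, kebt, tqfe, snqn, lslc, sqbx, zags, mjyf, dttk}, |N(ntpj)| = 10.
N(jmts) = {nvdk, jxxw, kebt, snqn, sabg, lslc, owvw, wqpq, sqbx, mjyf}, |N(jmts)| = 10.
N(kebt) = {jxxw, ntpj, gioy, sabg, jmts, sqbx, zags, qhfv, dttk, xjga}, |N(kebt)| = 10.
Vertex fase has 10 neighbors: jxxw, tqfe, sabg, lslc, wqpq, sqbx, zags, mjyf, qhfv, dttk.
G on 21 vertices is 10-regular; this is K(7,2), the Kneser graph.
Distinct eigenvalues (to 3 d.p.): [10.0, 1.0, -4.0].
λ_max=10, λ_min=-4; ϑ = −21·λ_min/(λ_max−λ_min) = 6.
Numerically 6.000000000.

6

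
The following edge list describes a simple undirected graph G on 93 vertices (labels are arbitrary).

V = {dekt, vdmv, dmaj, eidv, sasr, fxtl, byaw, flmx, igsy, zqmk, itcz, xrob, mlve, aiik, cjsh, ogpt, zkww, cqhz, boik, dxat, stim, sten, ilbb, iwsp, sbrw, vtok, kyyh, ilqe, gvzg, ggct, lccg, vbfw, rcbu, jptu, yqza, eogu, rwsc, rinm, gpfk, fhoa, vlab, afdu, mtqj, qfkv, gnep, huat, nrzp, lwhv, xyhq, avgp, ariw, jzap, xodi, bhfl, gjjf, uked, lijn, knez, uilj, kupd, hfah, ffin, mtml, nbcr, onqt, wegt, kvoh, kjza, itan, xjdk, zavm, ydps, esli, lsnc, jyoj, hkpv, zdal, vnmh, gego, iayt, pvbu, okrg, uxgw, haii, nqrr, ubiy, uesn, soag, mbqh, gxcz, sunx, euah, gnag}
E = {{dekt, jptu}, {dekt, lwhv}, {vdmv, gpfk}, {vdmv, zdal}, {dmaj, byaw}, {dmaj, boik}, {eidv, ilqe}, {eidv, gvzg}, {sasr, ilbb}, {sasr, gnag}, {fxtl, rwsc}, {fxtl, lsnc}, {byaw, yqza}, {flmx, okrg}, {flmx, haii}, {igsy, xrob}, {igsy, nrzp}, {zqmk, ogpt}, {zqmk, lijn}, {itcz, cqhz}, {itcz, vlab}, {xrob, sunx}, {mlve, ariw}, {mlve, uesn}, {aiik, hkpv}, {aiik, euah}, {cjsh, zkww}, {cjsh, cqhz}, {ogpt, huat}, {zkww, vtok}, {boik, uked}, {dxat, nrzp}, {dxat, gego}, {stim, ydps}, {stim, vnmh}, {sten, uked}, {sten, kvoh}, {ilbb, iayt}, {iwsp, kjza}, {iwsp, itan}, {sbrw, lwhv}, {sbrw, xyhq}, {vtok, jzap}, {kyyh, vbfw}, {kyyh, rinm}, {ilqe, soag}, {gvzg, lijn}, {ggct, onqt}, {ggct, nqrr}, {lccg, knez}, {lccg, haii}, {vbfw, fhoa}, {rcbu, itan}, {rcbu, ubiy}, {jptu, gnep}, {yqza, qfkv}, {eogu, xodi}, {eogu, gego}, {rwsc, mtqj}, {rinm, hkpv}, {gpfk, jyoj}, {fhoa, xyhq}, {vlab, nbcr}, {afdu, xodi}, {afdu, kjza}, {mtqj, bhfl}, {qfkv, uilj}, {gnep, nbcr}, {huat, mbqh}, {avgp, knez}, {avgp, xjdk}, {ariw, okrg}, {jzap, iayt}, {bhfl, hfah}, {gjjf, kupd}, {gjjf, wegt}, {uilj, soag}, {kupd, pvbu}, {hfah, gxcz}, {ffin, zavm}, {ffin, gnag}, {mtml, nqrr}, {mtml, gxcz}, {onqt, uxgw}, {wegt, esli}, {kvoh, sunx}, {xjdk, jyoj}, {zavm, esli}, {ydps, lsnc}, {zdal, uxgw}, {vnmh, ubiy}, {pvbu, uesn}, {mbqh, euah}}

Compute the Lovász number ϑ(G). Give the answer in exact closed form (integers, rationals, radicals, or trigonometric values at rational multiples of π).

deg(eogu) = 2; N(eogu) = {xodi, gego}.
Vertex eidv has 2 neighbors: ilqe, gvzg.
deg(nrzp) = 2; N(nrzp) = {igsy, dxat}.
Vertex vbfw has 2 neighbors: kyyh, fhoa.
2-regular, N=93; connected 2-regular on 93 ⇒ C_{93}.
spec(A) ≈ [2.0, 1.995, 1.982, 1.959, 1.927, 1.887, 1.838, 1.78, 1.715, 1.642, 1.561, 1.473, 1.378, 1.277, 1.17, 1.058, 0.941, 0.82, 0.695, 0.566, 0.436, 0.303, 0.169, 0.034, -0.101, -0.236, -0.369, -0.501, -0.631, -0.758, -0.881, -1.0, -1.115, -1.224, -1.328, -1.426, -1.518, -1.602, -1.679, -1.749, -1.81, -1.864, -1.908, -1.944, -1.972, -1.99, -1.999] (distinct, 3 d.p.).
λ_max=2, λ_min=-2*cos(pi/93); ϑ = −93·λ_min/(λ_max−λ_min) = 93*cos(pi/93)/(cos(pi/93) + 1).
≈ 46.4867 (to 4 d.p.).
Lovász sandwich 46 ≤ 93*cos(pi/93)/(cos(pi/93) + 1) ≤ 47: both strict.

93*cos(pi/93)/(cos(pi/93) + 1)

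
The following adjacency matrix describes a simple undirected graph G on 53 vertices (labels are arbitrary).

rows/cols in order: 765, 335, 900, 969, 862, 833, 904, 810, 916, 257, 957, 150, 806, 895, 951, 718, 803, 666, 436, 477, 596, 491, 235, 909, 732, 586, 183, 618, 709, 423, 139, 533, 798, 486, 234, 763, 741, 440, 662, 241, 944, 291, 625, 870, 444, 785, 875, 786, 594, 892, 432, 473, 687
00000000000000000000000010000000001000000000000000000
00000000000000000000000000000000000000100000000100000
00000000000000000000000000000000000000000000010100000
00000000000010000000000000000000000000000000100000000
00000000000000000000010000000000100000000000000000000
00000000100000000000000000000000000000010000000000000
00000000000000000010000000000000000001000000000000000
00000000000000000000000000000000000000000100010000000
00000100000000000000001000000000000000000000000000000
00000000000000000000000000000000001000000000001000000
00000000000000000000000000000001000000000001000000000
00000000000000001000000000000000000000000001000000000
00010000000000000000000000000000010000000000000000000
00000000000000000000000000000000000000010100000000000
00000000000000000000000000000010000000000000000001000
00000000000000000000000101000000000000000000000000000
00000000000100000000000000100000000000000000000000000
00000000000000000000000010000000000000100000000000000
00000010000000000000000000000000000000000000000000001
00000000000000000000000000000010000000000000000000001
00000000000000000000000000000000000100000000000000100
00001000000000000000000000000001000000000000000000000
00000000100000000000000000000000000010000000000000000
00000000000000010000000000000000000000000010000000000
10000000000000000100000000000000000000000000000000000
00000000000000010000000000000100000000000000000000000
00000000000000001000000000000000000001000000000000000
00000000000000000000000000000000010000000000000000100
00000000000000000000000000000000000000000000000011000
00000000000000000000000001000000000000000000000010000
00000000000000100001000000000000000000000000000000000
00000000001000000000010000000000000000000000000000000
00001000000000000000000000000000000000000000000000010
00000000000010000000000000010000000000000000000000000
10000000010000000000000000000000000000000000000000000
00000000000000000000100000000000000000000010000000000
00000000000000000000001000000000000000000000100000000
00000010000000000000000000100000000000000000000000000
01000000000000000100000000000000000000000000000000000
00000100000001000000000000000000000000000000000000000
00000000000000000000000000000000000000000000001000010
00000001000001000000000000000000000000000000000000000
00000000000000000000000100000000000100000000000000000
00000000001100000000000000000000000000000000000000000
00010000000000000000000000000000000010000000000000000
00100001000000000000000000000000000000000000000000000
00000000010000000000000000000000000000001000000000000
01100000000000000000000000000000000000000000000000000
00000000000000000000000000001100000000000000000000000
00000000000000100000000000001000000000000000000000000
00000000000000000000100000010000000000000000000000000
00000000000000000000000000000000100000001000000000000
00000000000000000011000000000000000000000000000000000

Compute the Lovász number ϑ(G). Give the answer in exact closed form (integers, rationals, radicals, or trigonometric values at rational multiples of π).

53*cos(pi/53)/(cos(pi/53) + 1)

deg(432) = 2; N(432) = {596, 618}.
Vertex 892 has 2 neighbors: 951, 709.
Vertex 139 has 2 neighbors: 951, 477.
N(662) = {335, 666}, |N(662)| = 2.
G on 53 vertices is 2-regular; connected 2-regular on 53 ⇒ C_{53}.
Distinct eigenvalues (to 3 d.p.): [2.0, 1.986, 1.944, 1.875, 1.779, 1.659, 1.515, 1.35, 1.166, 0.966, 0.752, 0.527, 0.295, 0.059, -0.178, -0.412, -0.641, -0.86, -1.068, -1.26, -1.435, -1.59, -1.722, -1.83, -1.913, -1.968, -1.996].
Lovász (edge-transitive): ϑ = −53·(-2*cos(pi/53))/((2)−(-2*cos(pi/53))) = 53*cos(pi/53)/(cos(pi/53) + 1).
≈ 26.476709 (to 6 d.p.).
Lovász sandwich 26 ≤ 53*cos(pi/53)/(cos(pi/53) + 1) ≤ 27: both strict.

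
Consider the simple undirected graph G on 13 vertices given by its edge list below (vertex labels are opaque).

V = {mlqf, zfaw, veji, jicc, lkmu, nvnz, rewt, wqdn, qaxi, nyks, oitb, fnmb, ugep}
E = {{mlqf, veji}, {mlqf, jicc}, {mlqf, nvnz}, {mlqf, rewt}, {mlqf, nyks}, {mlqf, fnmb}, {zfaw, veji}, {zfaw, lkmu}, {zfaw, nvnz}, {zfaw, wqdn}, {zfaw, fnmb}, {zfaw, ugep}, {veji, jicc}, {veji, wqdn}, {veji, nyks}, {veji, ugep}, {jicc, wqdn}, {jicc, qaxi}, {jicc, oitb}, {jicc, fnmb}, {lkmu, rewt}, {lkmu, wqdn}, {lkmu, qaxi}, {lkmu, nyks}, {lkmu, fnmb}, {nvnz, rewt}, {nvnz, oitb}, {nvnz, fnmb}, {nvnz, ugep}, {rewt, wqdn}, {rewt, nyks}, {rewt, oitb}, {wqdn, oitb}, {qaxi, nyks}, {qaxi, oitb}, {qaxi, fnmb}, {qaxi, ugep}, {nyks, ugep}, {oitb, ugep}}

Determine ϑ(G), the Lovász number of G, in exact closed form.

sqrt(13)

Vertex wqdn has 6 neighbors: zfaw, veji, jicc, lkmu, rewt, oitb.
Vertex nyks has 6 neighbors: mlqf, veji, lkmu, rewt, qaxi, ugep.
N(ugep) = {zfaw, veji, nvnz, qaxi, nyks, oitb}, |N(ugep)| = 6.
deg(rewt) = 6; N(rewt) = {mlqf, lkmu, nvnz, wqdn, nyks, oitb}.
Regular of degree 6 on 13 vertices: strongly regular (13,6,2,3).
Distinct eigenvalues (to 5 d.p.): [6.0, 1.30278, -2.30278].
With N=13: ϑ(G) = 13·(-(-sqrt(13)/2 - 1/2))/(6−(-sqrt(13)/2 - 1/2)) = sqrt(13).
ϑ(G) ≈ 3.605551275.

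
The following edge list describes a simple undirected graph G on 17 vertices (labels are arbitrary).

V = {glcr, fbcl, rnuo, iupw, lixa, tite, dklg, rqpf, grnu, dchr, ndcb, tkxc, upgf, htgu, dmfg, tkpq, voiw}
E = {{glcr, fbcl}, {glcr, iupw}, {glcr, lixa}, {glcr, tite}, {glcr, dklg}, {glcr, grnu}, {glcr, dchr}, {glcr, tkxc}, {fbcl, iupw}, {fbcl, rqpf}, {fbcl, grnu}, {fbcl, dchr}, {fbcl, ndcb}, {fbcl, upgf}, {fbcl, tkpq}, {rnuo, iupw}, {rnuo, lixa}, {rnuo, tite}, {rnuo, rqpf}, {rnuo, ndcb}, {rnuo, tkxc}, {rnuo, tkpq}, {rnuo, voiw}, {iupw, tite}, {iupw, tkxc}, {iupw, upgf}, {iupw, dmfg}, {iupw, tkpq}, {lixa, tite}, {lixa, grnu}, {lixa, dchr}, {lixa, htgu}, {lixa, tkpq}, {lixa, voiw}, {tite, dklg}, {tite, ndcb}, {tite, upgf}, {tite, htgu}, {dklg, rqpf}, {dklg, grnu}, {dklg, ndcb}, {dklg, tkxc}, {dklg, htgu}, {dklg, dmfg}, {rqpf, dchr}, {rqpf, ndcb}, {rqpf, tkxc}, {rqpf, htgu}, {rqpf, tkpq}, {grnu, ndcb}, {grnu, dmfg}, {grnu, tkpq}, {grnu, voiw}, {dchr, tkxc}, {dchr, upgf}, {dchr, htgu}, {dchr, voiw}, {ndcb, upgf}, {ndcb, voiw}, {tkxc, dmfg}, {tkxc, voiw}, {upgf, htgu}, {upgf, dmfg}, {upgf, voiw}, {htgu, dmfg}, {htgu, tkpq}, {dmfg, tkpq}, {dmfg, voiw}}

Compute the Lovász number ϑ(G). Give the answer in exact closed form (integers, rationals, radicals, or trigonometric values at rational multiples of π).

N(upgf) = {fbcl, iupw, tite, dchr, ndcb, htgu, dmfg, voiw}, |N(upgf)| = 8.
deg(htgu) = 8; N(htgu) = {lixa, tite, dklg, rqpf, dchr, upgf, dmfg, tkpq}.
deg(grnu) = 8; N(grnu) = {glcr, fbcl, lixa, dklg, ndcb, dmfg, tkpq, voiw}.
deg(lixa) = 8; N(lixa) = {glcr, rnuo, tite, grnu, dchr, htgu, tkpq, voiw}.
Regular of degree 8 on 17 vertices: strongly regular (17,8,3,4).
Distinct eigenvalues (to 4 d.p.): [8.0, 1.5616, -2.5616].
Lovász: ϑ = −17(-sqrt(17)/2 - 1/2)/(8+-(-sqrt(17)/2 - 1/2)) = sqrt(17).
Numerically 4.1231.

sqrt(17)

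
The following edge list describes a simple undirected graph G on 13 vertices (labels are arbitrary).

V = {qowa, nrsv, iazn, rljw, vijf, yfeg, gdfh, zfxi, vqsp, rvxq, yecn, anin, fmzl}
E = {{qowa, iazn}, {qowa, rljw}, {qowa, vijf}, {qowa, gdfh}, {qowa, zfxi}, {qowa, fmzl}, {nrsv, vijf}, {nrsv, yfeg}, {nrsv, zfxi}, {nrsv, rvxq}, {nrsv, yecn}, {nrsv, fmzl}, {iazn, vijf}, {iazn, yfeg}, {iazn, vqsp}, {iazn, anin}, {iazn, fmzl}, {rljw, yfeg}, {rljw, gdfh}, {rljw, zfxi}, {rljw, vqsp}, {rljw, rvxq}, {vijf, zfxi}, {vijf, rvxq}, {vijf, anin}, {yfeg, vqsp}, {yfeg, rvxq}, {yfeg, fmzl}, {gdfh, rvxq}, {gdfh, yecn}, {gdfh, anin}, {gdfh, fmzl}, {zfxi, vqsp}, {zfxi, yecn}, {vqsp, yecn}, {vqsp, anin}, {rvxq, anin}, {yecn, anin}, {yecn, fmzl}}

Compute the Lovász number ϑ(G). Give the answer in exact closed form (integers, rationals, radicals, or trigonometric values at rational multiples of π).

sqrt(13)

N(yfeg) = {nrsv, iazn, rljw, vqsp, rvxq, fmzl}, |N(yfeg)| = 6.
N(rljw) = {qowa, yfeg, gdfh, zfxi, vqsp, rvxq}, |N(rljw)| = 6.
Vertex gdfh has 6 neighbors: qowa, rljw, rvxq, yecn, anin, fmzl.
deg(yecn) = 6; N(yecn) = {nrsv, gdfh, zfxi, vqsp, anin, fmzl}.
6-regular, N=13; strongly regular (13,6,2,3).
spec(A) ≈ [6.0, 1.303, -2.303] (distinct, 3 d.p.).
ϑ = −N·λ_min/(λ_max−λ_min) = −13·(-sqrt(13)/2 - 1/2)/(6−(-sqrt(13)/2 - 1/2)) = sqrt(13).
Numerically 3.6056.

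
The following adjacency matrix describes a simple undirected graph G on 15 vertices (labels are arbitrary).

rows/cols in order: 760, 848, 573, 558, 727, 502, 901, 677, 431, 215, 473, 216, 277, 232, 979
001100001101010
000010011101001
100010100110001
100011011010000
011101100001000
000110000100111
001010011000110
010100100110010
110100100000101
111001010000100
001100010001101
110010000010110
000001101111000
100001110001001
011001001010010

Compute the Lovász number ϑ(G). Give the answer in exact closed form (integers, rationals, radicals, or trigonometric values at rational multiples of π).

5

deg(573) = 6; N(573) = {760, 727, 901, 215, 473, 979}.
deg(232) = 6; N(232) = {760, 502, 901, 677, 216, 979}.
N(558) = {760, 727, 502, 677, 431, 473}, |N(558)| = 6.
Vertex 848 has 6 neighbors: 727, 677, 431, 215, 216, 979.
Regular of degree 6 on 15 vertices: Kneser K(6,2) on C(6,2)=15 vertices.
A has 3 distinct eigenvalues ≈ [6.0, 1.0, -3.0].
Lovász: ϑ = −15(-3)/(6+-1*(-3)) = 5.
≈ 5.0000 (to 4 d.p.).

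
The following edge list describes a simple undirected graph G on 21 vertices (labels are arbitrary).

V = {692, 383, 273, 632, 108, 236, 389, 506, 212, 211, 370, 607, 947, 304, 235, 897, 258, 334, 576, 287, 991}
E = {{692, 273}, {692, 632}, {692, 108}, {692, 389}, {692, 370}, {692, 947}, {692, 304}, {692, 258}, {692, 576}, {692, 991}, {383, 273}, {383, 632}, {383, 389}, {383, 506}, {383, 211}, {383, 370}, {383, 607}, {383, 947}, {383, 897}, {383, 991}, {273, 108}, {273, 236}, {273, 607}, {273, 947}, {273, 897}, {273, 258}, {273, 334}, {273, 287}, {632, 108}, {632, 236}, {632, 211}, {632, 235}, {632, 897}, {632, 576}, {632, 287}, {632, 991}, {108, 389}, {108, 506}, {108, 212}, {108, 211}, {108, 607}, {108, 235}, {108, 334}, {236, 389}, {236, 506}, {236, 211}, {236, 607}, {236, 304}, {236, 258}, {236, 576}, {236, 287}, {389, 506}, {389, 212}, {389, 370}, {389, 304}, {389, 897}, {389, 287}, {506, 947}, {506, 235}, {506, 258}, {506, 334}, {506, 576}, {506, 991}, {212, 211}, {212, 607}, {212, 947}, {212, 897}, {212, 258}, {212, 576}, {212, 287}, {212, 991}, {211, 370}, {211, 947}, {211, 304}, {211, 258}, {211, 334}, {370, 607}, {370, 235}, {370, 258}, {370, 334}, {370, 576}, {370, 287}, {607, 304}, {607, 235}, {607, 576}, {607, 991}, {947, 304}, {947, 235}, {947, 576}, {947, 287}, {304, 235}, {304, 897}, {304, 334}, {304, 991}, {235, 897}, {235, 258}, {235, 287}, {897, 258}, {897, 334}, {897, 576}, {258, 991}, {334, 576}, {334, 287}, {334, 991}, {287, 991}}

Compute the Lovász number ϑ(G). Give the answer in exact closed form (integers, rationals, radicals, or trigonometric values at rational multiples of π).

Vertex 235 has 10 neighbors: 632, 108, 506, 370, 607, 947, 304, 897, 258, 287.
deg(506) = 10; N(506) = {383, 108, 236, 389, 947, 235, 258, 334, 576, 991}.
Vertex 108 has 10 neighbors: 692, 273, 632, 389, 506, 212, 211, 607, 235, 334.
Vertex 211 has 10 neighbors: 383, 632, 108, 236, 212, 370, 947, 304, 258, 334.
G on 21 vertices is 10-regular; Kneser-type, 2-subsets of [7].
spec(A) ≈ [10.0, 1.0, -4.0] (distinct, 6 d.p.).
With N=21: ϑ(G) = 21·(-1*(-4))/(10−(-4)) = 6.
= 6.00000000… (decimal).

6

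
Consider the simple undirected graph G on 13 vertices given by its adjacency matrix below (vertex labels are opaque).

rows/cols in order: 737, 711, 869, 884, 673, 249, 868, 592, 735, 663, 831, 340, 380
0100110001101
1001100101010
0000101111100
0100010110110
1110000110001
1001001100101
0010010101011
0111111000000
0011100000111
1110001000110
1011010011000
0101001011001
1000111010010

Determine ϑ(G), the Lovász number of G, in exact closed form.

N(868) = {869, 249, 592, 663, 340, 380}, |N(868)| = 6.
Vertex 735 has 6 neighbors: 869, 884, 673, 831, 340, 380.
N(673) = {737, 711, 869, 592, 735, 380}, |N(673)| = 6.
N(380) = {737, 673, 249, 868, 735, 340}, |N(380)| = 6.
G on 13 vertices is 6-regular; Paley(13): SR with (k,λ,μ)=(6,2,3).
The 3 distinct eigenvalues: [6.0, 1.3028, -2.3028].
−13·(-sqrt(13)/2 - 1/2) / ((6)−(-sqrt(13)/2 - 1/2)) = sqrt(13) = ϑ(G).
≈ 3.60555128 (to 8 d.p.).

sqrt(13)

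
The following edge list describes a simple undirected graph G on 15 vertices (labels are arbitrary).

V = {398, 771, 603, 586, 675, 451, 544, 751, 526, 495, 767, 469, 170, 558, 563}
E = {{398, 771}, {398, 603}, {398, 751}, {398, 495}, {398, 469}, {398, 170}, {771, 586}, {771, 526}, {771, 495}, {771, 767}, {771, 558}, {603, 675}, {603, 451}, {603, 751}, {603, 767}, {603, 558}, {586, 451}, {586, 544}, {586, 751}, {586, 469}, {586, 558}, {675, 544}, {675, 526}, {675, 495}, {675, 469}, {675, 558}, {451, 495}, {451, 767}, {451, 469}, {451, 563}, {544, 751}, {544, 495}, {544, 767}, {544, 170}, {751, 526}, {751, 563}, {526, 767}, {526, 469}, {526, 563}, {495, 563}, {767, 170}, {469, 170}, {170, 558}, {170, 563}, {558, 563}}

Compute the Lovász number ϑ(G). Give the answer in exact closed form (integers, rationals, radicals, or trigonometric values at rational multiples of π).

5

Vertex 398 has 6 neighbors: 771, 603, 751, 495, 469, 170.
N(495) = {398, 771, 675, 451, 544, 563}, |N(495)| = 6.
N(526) = {771, 675, 751, 767, 469, 563}, |N(526)| = 6.
Vertex 563 has 6 neighbors: 451, 751, 526, 495, 170, 558.
6-regular, N=15; Kneser-type, 2-subsets of [6].
Distinct eigenvalues (to 5 d.p.): [6.0, 1.0, -3.0].
Lovász: ϑ = −15(-3)/(6+-1*(-3)) = 5.
= 5.000000000… (decimal).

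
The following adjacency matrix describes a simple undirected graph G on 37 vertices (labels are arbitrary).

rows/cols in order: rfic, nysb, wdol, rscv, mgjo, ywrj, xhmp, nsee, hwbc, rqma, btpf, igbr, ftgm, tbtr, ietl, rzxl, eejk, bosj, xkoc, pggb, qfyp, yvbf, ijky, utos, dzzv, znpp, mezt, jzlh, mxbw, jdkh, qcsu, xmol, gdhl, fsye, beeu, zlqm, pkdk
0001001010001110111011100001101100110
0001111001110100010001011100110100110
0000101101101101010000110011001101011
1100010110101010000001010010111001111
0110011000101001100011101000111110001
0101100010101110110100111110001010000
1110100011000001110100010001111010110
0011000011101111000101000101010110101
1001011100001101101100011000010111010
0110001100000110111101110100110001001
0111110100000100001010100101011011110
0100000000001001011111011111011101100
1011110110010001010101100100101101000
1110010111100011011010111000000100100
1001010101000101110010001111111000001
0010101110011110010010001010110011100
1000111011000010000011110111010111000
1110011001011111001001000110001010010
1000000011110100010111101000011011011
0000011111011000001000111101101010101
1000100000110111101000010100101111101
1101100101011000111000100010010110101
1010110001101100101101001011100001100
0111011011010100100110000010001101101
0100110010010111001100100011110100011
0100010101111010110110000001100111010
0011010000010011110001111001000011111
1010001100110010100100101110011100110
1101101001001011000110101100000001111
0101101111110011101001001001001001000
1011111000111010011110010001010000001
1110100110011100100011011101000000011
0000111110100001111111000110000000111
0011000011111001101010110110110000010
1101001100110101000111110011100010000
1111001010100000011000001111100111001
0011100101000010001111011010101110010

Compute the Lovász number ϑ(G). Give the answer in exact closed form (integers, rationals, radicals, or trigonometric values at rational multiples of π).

deg(beeu) = 18; N(beeu) = {rfic, nysb, rscv, xhmp, nsee, btpf, igbr, tbtr, rzxl, pggb, qfyp, yvbf, ijky, utos, mezt, jzlh, mxbw, gdhl}.
N(gdhl) = {mgjo, ywrj, xhmp, nsee, hwbc, btpf, rzxl, eejk, bosj, xkoc, pggb, qfyp, yvbf, znpp, mezt, beeu, zlqm, pkdk}, |N(gdhl)| = 18.
deg(dzzv) = 18; N(dzzv) = {nysb, mgjo, ywrj, hwbc, igbr, tbtr, ietl, rzxl, xkoc, pggb, ijky, mezt, jzlh, mxbw, jdkh, xmol, zlqm, pkdk}.
deg(ftgm) = 18; N(ftgm) = {rfic, wdol, rscv, mgjo, ywrj, nsee, hwbc, igbr, rzxl, bosj, pggb, yvbf, ijky, znpp, mxbw, qcsu, xmol, fsye}.
deg(v) = 18 for all v (|V|=37); Paley(37): SR with (k,λ,μ)=(18,8,9).
spec(A) ≈ [18.0, 2.5414, -3.5414] (distinct, 4 d.p.).
Lovász: ϑ = −37(-sqrt(37)/2 - 1/2)/(18+-(-sqrt(37)/2 - 1/2)) = sqrt(37).
≈ 6.0827625 (to 7 d.p.).

sqrt(37)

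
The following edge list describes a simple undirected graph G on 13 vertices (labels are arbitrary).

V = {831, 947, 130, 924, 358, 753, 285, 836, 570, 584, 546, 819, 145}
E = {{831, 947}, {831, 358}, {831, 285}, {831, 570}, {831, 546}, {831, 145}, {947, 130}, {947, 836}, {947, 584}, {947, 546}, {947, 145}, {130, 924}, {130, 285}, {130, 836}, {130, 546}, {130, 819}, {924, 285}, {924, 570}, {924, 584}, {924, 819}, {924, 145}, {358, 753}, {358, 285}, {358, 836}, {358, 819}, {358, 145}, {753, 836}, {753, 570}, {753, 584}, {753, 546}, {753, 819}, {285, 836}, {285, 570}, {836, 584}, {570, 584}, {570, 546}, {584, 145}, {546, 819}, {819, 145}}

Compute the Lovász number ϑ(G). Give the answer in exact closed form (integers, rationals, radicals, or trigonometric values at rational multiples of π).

sqrt(13)

deg(924) = 6; N(924) = {130, 285, 570, 584, 819, 145}.
deg(145) = 6; N(145) = {831, 947, 924, 358, 584, 819}.
N(819) = {130, 924, 358, 753, 546, 145}, |N(819)| = 6.
N(584) = {947, 924, 753, 836, 570, 145}, |N(584)| = 6.
Regular of degree 6 on 13 vertices: Paley(13): SR with (k,λ,μ)=(6,2,3).
The 3 distinct eigenvalues: [6.0, 1.303, -2.303].
−13·(-sqrt(13)/2 - 1/2) / ((6)−(-sqrt(13)/2 - 1/2)) = sqrt(13) = ϑ(G).
= 3.605551… (decimal).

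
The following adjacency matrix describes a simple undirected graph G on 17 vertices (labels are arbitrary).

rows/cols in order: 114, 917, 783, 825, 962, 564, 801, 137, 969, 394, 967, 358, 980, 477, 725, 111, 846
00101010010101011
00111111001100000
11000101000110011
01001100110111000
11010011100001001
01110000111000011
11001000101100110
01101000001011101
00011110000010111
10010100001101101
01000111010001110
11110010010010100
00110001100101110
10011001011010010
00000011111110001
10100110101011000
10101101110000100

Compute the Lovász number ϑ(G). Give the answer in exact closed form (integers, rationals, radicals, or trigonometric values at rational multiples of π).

deg(111) = 8; N(111) = {114, 783, 564, 801, 969, 967, 980, 477}.
deg(564) = 8; N(564) = {917, 783, 825, 969, 394, 967, 111, 846}.
deg(846) = 8; N(846) = {114, 783, 962, 564, 137, 969, 394, 725}.
Vertex 114 has 8 neighbors: 783, 962, 801, 394, 358, 477, 111, 846.
G on 17 vertices is 8-regular; Paley(17): SR with (k,λ,μ)=(8,3,4).
Distinct eigenvalues (to 6 d.p.): [8.0, 1.561553, -2.561553].
ϑ = −N·λ_min/(λ_max−λ_min) = −17·(-sqrt(17)/2 - 1/2)/(8−(-sqrt(17)/2 - 1/2)) = sqrt(17).
Numerically 4.12311.

sqrt(17)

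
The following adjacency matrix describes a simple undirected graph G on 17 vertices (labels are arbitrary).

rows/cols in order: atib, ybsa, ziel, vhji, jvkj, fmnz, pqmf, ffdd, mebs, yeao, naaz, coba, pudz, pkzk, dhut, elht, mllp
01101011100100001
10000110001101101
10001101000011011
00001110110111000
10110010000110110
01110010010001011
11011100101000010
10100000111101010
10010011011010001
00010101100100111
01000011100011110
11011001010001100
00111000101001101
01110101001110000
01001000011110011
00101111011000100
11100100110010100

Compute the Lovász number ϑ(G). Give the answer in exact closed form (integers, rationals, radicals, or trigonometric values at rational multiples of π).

N(yeao) = {vhji, fmnz, ffdd, mebs, coba, dhut, elht, mllp}, |N(yeao)| = 8.
N(jvkj) = {atib, ziel, vhji, pqmf, coba, pudz, dhut, elht}, |N(jvkj)| = 8.
Vertex pqmf has 8 neighbors: atib, ybsa, vhji, jvkj, fmnz, mebs, naaz, elht.
N(fmnz) = {ybsa, ziel, vhji, pqmf, yeao, pkzk, elht, mllp}, |N(fmnz)| = 8.
deg(v) = 8 for all v (|V|=17); SR(17,8,3,4) — a Paley graph.
A has 3 distinct eigenvalues ≈ [8.0, 1.5616, -2.5616].
With N=17: ϑ(G) = 17·(-(-sqrt(17)/2 - 1/2))/(8−(-sqrt(17)/2 - 1/2)) = sqrt(17).
Numerically 4.1231.

sqrt(17)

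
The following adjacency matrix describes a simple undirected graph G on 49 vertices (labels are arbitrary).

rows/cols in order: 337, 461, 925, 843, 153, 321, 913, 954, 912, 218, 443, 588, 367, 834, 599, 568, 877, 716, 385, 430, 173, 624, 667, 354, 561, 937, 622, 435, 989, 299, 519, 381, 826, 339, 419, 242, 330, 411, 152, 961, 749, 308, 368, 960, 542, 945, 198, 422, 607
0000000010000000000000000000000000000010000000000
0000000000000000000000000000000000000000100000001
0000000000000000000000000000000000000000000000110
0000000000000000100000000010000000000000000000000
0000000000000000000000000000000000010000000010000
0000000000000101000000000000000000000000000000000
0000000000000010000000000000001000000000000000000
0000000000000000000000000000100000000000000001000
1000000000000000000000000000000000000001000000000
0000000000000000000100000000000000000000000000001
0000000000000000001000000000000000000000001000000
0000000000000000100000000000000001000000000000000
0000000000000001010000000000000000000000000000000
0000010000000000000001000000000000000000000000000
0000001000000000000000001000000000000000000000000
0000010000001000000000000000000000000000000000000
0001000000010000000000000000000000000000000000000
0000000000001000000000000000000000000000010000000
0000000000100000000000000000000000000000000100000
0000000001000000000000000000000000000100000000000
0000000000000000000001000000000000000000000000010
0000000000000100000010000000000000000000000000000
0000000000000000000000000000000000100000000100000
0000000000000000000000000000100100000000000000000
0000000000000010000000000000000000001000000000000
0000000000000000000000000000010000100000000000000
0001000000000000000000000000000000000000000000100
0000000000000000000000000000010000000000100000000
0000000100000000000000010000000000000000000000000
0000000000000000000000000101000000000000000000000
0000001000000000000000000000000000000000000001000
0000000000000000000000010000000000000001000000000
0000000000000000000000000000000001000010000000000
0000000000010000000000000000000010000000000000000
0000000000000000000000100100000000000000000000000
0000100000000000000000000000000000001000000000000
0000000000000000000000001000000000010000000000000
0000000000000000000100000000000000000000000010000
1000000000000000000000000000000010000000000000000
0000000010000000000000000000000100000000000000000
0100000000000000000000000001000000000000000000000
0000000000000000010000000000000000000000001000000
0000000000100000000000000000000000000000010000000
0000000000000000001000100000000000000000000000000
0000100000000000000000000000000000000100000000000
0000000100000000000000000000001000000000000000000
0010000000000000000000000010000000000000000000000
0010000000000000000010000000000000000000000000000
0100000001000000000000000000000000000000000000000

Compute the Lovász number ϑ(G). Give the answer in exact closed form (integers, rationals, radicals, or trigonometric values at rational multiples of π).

49*cos(pi/49)/(cos(pi/49) + 1)

N(435) = {299, 749}, |N(435)| = 2.
deg(242) = 2; N(242) = {153, 330}.
N(299) = {937, 435}, |N(299)| = 2.
Vertex 198 has 2 neighbors: 925, 622.
Regular of degree 2 on 49 vertices: a single 49-cycle (edge-transitive).
Distinct eigenvalues (to 6 d.p.): [2.0, 1.98358, 1.93459, 1.853834, 1.742637, 1.602827, 1.436699, 1.24698, 1.036785, 0.809567, 0.569055, 0.3192, 0.064103, -0.192046, -0.445042, -0.69073, -0.925077, -1.144233, -1.344602, -1.522892, -1.676176, -1.801938, -1.898111, -1.963118, -1.995891].
−49·(-2*cos(pi/49)) / ((2)−(-2*cos(pi/49))) = 49*cos(pi/49)/(cos(pi/49) + 1) = ϑ(G).
ϑ(G) ≈ 24.474805.
α=24, χ(Ḡ)=25; ϑ=49*cos(pi/49)/(cos(pi/49) + 1) lies between (both strict).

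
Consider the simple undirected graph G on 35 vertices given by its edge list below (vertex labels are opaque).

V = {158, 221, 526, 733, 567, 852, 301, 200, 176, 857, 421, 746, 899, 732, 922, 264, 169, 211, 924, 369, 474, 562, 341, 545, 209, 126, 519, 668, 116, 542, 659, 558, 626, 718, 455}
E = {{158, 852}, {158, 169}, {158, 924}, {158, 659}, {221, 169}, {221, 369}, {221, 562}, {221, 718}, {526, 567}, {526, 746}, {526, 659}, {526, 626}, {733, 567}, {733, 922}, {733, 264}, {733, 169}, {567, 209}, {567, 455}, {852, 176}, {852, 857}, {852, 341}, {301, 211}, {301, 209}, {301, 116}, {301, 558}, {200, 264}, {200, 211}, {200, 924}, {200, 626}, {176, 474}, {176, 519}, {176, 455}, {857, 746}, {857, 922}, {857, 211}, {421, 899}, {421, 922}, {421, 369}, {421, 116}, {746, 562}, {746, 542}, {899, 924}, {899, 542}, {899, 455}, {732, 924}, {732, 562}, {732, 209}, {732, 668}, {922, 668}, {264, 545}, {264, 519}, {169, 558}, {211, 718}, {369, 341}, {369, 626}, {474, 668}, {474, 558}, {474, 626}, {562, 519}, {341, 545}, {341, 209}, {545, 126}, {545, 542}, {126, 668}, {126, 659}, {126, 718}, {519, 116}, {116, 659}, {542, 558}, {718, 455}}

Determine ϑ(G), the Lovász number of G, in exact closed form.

15

N(455) = {567, 176, 899, 718}, |N(455)| = 4.
Vertex 211 has 4 neighbors: 301, 200, 857, 718.
Vertex 626 has 4 neighbors: 526, 200, 369, 474.
Vertex 668 has 4 neighbors: 732, 922, 474, 126.
4-regular, N=35; Kneser-type, 3-subsets of [7].
Distinct eigenvalues (to 3 d.p.): [4.0, 2.0, -1.0, -3.0].
Lovász: ϑ = −35(-3)/(4+-1*(-3)) = 15.
= 15.0000000… (decimal).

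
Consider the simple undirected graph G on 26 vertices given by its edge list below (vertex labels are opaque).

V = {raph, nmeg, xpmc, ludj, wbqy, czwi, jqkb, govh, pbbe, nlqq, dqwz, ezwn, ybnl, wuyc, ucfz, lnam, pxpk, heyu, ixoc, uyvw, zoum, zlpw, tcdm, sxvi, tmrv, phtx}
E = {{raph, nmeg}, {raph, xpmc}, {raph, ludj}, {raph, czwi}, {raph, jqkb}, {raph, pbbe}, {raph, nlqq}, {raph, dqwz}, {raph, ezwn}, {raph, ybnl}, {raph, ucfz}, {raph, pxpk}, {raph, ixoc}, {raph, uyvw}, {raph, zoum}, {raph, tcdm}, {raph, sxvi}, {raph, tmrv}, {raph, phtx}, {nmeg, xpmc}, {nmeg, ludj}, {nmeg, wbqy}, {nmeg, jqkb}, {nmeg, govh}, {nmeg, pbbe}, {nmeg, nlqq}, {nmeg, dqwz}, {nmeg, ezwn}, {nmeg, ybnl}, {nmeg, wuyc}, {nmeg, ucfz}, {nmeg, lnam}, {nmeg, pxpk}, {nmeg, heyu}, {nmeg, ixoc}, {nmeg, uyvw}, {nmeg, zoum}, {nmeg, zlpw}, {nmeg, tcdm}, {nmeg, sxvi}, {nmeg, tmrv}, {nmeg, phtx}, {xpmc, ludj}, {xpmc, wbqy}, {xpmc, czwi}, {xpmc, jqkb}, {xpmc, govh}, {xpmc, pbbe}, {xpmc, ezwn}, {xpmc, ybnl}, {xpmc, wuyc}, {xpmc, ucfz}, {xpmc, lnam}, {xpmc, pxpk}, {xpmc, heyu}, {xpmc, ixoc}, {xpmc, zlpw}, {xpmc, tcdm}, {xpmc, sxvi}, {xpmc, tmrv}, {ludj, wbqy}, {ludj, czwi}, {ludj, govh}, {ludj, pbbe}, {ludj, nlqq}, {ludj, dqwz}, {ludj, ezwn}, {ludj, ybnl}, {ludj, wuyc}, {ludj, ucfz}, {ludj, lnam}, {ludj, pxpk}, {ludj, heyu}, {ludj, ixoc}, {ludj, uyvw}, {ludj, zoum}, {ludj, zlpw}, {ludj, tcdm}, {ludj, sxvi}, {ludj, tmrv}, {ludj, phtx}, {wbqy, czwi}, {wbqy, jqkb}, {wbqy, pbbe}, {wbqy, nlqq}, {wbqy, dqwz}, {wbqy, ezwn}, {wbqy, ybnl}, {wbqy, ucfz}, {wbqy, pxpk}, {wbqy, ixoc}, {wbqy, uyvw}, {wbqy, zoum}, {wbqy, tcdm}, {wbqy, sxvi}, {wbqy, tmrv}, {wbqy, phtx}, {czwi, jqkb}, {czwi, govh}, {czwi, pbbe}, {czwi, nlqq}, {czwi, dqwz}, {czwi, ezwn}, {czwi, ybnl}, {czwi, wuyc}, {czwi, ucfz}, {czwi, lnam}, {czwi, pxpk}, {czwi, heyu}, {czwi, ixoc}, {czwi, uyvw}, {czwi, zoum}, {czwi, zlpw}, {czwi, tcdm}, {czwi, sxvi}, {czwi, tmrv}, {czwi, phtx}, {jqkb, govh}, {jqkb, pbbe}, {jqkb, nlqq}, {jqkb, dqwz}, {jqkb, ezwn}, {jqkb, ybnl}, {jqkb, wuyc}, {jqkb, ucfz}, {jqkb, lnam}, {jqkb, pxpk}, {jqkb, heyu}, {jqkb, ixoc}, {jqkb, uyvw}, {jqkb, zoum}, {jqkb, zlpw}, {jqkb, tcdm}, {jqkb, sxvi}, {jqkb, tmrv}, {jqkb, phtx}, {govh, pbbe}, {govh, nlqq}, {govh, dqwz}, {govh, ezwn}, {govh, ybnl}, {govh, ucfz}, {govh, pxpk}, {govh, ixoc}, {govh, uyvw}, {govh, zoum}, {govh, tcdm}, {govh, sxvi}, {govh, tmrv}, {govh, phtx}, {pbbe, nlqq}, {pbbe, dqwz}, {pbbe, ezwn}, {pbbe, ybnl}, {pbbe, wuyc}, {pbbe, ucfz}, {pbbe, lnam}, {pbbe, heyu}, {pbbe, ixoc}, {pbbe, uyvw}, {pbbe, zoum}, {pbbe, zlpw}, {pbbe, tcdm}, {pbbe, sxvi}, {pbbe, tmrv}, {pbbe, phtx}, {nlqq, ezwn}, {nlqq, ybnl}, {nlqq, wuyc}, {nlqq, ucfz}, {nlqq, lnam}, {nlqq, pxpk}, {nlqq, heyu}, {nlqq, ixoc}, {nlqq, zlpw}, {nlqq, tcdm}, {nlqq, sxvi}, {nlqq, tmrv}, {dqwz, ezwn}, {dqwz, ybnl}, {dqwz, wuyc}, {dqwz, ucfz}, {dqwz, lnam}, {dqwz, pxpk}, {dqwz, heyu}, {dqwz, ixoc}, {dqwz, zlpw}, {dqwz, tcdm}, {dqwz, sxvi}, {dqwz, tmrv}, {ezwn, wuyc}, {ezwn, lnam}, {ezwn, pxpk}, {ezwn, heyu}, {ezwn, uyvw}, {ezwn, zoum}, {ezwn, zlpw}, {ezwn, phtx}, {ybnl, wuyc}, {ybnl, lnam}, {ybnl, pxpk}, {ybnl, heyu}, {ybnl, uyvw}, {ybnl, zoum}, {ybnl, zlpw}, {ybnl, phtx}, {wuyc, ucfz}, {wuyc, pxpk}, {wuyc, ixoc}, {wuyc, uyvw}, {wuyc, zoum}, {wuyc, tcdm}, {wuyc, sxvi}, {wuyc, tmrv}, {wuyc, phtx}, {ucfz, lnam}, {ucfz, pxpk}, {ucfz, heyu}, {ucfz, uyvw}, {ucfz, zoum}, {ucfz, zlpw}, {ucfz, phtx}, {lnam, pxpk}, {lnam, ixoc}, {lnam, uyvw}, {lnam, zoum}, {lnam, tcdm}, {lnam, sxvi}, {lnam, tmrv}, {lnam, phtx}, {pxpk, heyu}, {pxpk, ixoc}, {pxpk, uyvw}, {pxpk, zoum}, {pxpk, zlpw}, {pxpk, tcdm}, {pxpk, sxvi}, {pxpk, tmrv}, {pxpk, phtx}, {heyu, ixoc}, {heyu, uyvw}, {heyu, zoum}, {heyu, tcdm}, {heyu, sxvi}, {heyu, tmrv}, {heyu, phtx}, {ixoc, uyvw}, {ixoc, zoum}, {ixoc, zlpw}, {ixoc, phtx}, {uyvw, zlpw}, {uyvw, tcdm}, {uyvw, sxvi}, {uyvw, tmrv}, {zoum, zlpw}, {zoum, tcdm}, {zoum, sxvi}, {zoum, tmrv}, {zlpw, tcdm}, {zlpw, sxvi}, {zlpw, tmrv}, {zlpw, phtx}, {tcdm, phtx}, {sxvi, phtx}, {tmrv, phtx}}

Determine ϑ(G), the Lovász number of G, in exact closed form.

7

Vertex uyvw has 20 neighbors: raph, nmeg, ludj, wbqy, czwi, jqkb, govh, pbbe, ezwn, ybnl, wuyc, ucfz, lnam, pxpk, heyu, ixoc, zlpw, tcdm, sxvi, tmrv.
deg(czwi) = 24; N(czwi) = {raph, xpmc, ludj, wbqy, jqkb, govh, pbbe, nlqq, dqwz, ezwn, ybnl, wuyc, ucfz, lnam, pxpk, heyu, ixoc, uyvw, zoum, zlpw, tcdm, sxvi, tmrv, phtx}.
deg(heyu) = 19; N(heyu) = {nmeg, xpmc, ludj, czwi, jqkb, pbbe, nlqq, dqwz, ezwn, ybnl, ucfz, pxpk, ixoc, uyvw, zoum, tcdm, sxvi, tmrv, phtx}.
N(phtx) = {raph, nmeg, ludj, wbqy, czwi, jqkb, govh, pbbe, ezwn, ybnl, wuyc, ucfz, lnam, pxpk, heyu, ixoc, zlpw, tcdm, sxvi, tmrv}, |N(phtx)| = 20.
K_{7,7,6,2,2,2} (perfect); ϑ(G) = α(G) = max{7,7,6,2,2,2} = 7.
≈ 7.000000000 (to 9 d.p.).
Sandwich: α(G)=7 ≤ ϑ(G)=7 ≤ χ(Ḡ)=7 (collapsed).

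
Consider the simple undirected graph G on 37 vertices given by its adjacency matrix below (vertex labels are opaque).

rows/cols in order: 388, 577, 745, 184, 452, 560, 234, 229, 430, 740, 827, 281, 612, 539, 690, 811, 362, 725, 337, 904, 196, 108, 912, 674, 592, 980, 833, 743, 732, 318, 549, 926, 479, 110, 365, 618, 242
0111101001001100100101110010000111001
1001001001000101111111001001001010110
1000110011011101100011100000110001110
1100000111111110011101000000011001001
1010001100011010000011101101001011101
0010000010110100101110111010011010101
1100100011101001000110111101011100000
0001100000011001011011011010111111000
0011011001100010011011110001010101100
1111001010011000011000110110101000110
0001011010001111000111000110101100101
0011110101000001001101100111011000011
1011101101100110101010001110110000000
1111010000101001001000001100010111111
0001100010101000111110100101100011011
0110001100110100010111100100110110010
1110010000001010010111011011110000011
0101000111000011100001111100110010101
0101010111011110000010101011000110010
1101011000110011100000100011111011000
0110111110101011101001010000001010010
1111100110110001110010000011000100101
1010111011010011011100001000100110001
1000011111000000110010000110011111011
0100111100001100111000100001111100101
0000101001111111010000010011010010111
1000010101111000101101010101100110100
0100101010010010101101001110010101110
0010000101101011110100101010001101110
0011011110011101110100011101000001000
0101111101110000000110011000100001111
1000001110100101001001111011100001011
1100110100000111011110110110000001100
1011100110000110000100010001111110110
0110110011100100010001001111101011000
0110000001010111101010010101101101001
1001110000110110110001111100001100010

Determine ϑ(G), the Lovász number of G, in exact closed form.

Vertex 281 has 18 neighbors: 745, 184, 452, 560, 229, 740, 811, 337, 904, 108, 912, 980, 833, 743, 318, 549, 618, 242.
Vertex 833 has 18 neighbors: 388, 560, 229, 740, 827, 281, 612, 362, 337, 904, 108, 674, 980, 743, 732, 926, 479, 365.
N(732) = {745, 229, 740, 827, 612, 690, 811, 362, 725, 904, 912, 592, 833, 549, 926, 110, 365, 618}, |N(732)| = 18.
N(612) = {388, 745, 184, 452, 234, 229, 740, 827, 539, 690, 362, 337, 196, 592, 980, 833, 732, 318}, |N(612)| = 18.
Regular of degree 18 on 37 vertices: SR(37,18,8,9) — a Paley graph.
The 3 distinct eigenvalues: [18.0, 2.5414, -3.5414].
ϑ = −N·λ_min/(λ_max−λ_min) = −37·(-sqrt(37)/2 - 1/2)/(18−(-sqrt(37)/2 - 1/2)) = sqrt(37).
≈ 6.0828 (to 4 d.p.).

sqrt(37)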